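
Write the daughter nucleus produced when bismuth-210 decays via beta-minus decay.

Beta-minus decay: mass number changes by +0, atomic number by +1.
A: 210 = 210; Z: 83 + 1 = 84.
Z = 84 is polonium, so the daughter is polonium-210.

Po-210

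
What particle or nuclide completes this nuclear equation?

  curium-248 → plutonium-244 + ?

alpha particle

Conserve mass number: 248 = 244 + A, so A = 4.
Conserve atomic number: 96 = 94 + Z, so Z = 2.
A = 4 and Z = 2 is helium-4 — an alpha particle.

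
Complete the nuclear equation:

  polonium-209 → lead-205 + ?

alpha particle

Conserve mass number: 209 = 205 + A, so A = 4.
Conserve atomic number: 84 = 82 + Z, so Z = 2.
A = 4 and Z = 2 is helium-4 — an alpha particle.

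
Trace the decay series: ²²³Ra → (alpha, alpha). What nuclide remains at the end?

Po-215

Start: (A, Z) = (223, 88).
After α: (219, 86).
After α: (215, 84).
Z = 84 is polonium.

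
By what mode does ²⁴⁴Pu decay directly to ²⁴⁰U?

alpha decay

ΔA = 240 − 244 = -4; ΔZ = 92 − 94 = -2.
A drops by 4 and Z drops by 2 — the signature of alpha emission.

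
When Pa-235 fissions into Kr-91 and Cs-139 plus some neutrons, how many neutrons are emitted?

Conserve mass number: 235 = 91 + 139 + k, so k = 235 − 230 = 5.
Check atomic number: 91 = 36 + 55 + 0 = 91. ✓

5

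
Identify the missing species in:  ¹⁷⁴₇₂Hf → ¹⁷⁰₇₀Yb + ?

alpha particle

Conserve mass number: 174 = 170 + A, so A = 4.
Conserve atomic number: 72 = 70 + Z, so Z = 2.
A = 4 and Z = 2 is ⁴₂He — an alpha particle.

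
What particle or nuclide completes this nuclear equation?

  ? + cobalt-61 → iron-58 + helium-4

proton

Conserve mass number: A + 61 = 58 + 4, so A = 1.
Conserve atomic number: Z + 27 = 26 + 2, so Z = 1.
A = 1 and Z = 1 is hydrogen-1 — a proton.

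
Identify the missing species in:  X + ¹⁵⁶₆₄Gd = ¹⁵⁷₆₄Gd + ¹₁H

Conserve mass number: A + 156 = 157 + 1, so A = 2.
Conserve atomic number: Z + 64 = 64 + 1, so Z = 1.
A = 2 and Z = 1 is ²₁H — a deuteron.

deuteron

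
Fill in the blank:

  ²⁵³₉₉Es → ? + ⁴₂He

Bk-249

Conserve mass number: 253 = A + 4, so A = 249.
Conserve atomic number: 99 = Z + 2, so Z = 97.
Z = 97 is berkelium, so the species is ²⁴⁹₉₇Bk.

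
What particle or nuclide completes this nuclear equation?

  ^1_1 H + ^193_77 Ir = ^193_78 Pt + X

neutron

Conserve mass number: 1 + 193 = 193 + A, so A = 1.
Conserve atomic number: 1 + 77 = 78 + Z, so Z = 0.
A = 1 and Z = 0 is ^1_0 n — a neutron.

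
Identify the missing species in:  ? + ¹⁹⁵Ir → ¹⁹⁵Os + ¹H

Conserve mass number: A + 195 = 195 + 1, so A = 1.
Conserve atomic number: Z + 77 = 76 + 1, so Z = 0.
A = 1 and Z = 0 is ¹n — a neutron.

neutron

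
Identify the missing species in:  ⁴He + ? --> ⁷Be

Conserve mass number: 4 + A = 7, so A = 3.
Conserve atomic number: 2 + Z = 4, so Z = 2.
Z = 2 is helium, so the species is ³He.

He-3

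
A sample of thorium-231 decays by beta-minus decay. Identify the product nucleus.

Pa-231

Beta-minus decay: mass number changes by +0, atomic number by +1.
A: 231 = 231; Z: 90 + 1 = 91.
Z = 91 is protactinium, so the daughter is protactinium-231.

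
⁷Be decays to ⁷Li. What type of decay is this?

ΔA = 7 − 7 = 0; ΔZ = 3 − 4 = -1.
A is unchanged and Z drops by 1 — a proton has become a neutron (β⁺ emission or electron capture).

beta-plus decay or electron capture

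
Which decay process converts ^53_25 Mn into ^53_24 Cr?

ΔA = 53 − 53 = 0; ΔZ = 24 − 25 = -1.
A is unchanged and Z drops by 1 — a proton has become a neutron (β⁺ emission or electron capture).

beta-plus decay or electron capture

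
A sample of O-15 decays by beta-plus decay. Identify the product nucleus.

Beta-plus decay: mass number changes by +0, atomic number by -1.
A: 15 = 15; Z: 8 − 1 = 7.
Z = 7 is nitrogen, so the daughter is N-15.

N-15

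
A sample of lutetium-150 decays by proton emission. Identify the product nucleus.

Proton emission: mass number changes by -1, atomic number by -1.
A: 150 − 1 = 149; Z: 71 − 1 = 70.
Z = 70 is ytterbium, so the daughter is ytterbium-149.

Yb-149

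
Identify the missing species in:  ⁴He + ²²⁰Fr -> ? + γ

Ac-224

Conserve mass number: 4 + 220 = A + 0, so A = 224.
Conserve atomic number: 2 + 87 = Z + 0, so Z = 89.
Z = 89 is actinium, so the species is ²²⁴Ac.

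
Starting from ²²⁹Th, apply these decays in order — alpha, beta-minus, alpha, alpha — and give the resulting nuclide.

Start: (A, Z) = (229, 90).
After α: (225, 88).
After β⁻: (225, 89).
After α: (221, 87).
After α: (217, 85).
Z = 85 is astatine.

At-217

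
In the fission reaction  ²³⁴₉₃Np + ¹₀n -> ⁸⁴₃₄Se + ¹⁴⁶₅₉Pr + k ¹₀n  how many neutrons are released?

5

Conserve mass number: 235 = 84 + 146 + k, so k = 235 − 230 = 5.
Check atomic number: 93 = 34 + 59 + 0 = 93. ✓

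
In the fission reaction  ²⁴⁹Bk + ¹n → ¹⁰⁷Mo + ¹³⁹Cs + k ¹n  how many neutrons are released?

4

Conserve mass number: 250 = 107 + 139 + k, so k = 250 − 246 = 4.
Check atomic number: 97 = 42 + 55 + 0 = 97. ✓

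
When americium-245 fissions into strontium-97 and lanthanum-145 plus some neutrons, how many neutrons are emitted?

3

Conserve mass number: 245 = 97 + 145 + k, so k = 245 − 242 = 3.
Check atomic number: 95 = 38 + 57 + 0 = 95. ✓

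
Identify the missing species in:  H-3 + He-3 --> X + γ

Conserve mass number: 3 + 3 = A + 0, so A = 6.
Conserve atomic number: 1 + 2 = Z + 0, so Z = 3.
Z = 3 is lithium, so the species is Li-6.

Li-6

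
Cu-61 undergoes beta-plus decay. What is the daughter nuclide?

Ni-61

Beta-plus decay: mass number changes by +0, atomic number by -1.
A: 61 = 61; Z: 29 − 1 = 28.
Z = 28 is nickel, so the daughter is Ni-61.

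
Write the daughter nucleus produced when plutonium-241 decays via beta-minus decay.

Beta-minus decay: mass number changes by +0, atomic number by +1.
A: 241 = 241; Z: 94 + 1 = 95.
Z = 95 is americium, so the daughter is americium-241.

Am-241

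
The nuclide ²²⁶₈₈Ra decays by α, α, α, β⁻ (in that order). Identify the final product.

Start: (A, Z) = (226, 88).
After α: (222, 86).
After α: (218, 84).
After α: (214, 82).
After β⁻: (214, 83).
Z = 83 is bismuth.

Bi-214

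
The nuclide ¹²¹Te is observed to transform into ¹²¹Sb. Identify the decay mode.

beta-plus decay or electron capture

ΔA = 121 − 121 = 0; ΔZ = 51 − 52 = -1.
A is unchanged and Z drops by 1 — a proton has become a neutron (β⁺ emission or electron capture).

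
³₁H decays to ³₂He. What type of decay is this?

beta-minus decay

ΔA = 3 − 3 = 0; ΔZ = 2 − 1 = +1.
A is unchanged and Z rises by 1 — a neutron has become a proton (β⁻ decay).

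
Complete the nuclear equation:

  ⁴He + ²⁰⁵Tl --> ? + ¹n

Bi-208

Conserve mass number: 4 + 205 = A + 1, so A = 208.
Conserve atomic number: 2 + 81 = Z + 0, so Z = 83.
Z = 83 is bismuth, so the species is ²⁰⁸Bi.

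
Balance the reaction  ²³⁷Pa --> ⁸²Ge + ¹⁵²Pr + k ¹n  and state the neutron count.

Conserve mass number: 237 = 82 + 152 + k, so k = 237 − 234 = 3.
Check atomic number: 91 = 32 + 59 + 0 = 91. ✓

3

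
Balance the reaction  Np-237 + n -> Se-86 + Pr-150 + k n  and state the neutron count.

2

Conserve mass number: 238 = 86 + 150 + k, so k = 238 − 236 = 2.
Check atomic number: 93 = 34 + 59 + 0 = 93. ✓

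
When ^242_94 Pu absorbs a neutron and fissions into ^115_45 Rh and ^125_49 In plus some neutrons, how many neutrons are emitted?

3

Conserve mass number: 243 = 115 + 125 + k, so k = 243 − 240 = 3.
Check atomic number: 94 = 45 + 49 + 0 = 94. ✓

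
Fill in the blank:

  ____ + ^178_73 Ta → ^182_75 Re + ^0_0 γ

Conserve mass number: A + 178 = 182 + 0, so A = 4.
Conserve atomic number: Z + 73 = 75 + 0, so Z = 2.
A = 4 and Z = 2 is ^4_2 He — an alpha particle.

alpha particle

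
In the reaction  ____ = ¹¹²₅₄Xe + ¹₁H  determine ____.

Conserve mass number: A = 112 + 1, so A = 113.
Conserve atomic number: Z = 54 + 1, so Z = 55.
Z = 55 is caesium, so the species is ¹¹³₅₅Cs.

Cs-113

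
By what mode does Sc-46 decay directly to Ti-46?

beta-minus decay

ΔA = 46 − 46 = 0; ΔZ = 22 − 21 = +1.
A is unchanged and Z rises by 1 — a neutron has become a proton (β⁻ decay).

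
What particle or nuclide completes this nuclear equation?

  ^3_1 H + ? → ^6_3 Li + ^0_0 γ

Conserve mass number: 3 + A = 6 + 0, so A = 3.
Conserve atomic number: 1 + Z = 3 + 0, so Z = 2.
Z = 2 is helium, so the species is ^3_2 He.

He-3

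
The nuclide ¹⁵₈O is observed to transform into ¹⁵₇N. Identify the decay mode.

beta-plus decay or electron capture

ΔA = 15 − 15 = 0; ΔZ = 7 − 8 = -1.
A is unchanged and Z drops by 1 — a proton has become a neutron (β⁺ emission or electron capture).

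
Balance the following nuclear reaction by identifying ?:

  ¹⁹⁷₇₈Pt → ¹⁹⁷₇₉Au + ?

beta-minus particle

Conserve mass number: 197 = 197 + A, so A = 0.
Conserve atomic number: 78 = 79 + Z, so Z = -1.
A = 0 and Z = -1 is ⁰₋₁e — a beta-minus particle.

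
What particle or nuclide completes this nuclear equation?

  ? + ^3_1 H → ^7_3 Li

alpha particle

Conserve mass number: A + 3 = 7, so A = 4.
Conserve atomic number: Z + 1 = 3, so Z = 2.
A = 4 and Z = 2 is ^4_2 He — an alpha particle.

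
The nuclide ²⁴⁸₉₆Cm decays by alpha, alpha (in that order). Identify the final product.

Start: (A, Z) = (248, 96).
After α: (244, 94).
After α: (240, 92).
Z = 92 is uranium.

U-240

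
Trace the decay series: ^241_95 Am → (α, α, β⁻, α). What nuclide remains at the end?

Th-229

Start: (A, Z) = (241, 95).
After α: (237, 93).
After α: (233, 91).
After β⁻: (233, 92).
After α: (229, 90).
Z = 90 is thorium.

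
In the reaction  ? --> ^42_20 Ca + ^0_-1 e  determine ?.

Conserve mass number: A = 42 + 0, so A = 42.
Conserve atomic number: Z = 20 − 1, so Z = 19.
Z = 19 is potassium, so the species is ^42_19 K.

K-42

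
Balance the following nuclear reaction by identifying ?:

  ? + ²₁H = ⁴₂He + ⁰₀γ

deuteron

Conserve mass number: A + 2 = 4 + 0, so A = 2.
Conserve atomic number: Z + 1 = 2 + 0, so Z = 1.
A = 2 and Z = 1 is ²₁H — a deuteron.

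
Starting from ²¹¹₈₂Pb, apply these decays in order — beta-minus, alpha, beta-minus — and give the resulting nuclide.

Start: (A, Z) = (211, 82).
After β⁻: (211, 83).
After α: (207, 81).
After β⁻: (207, 82).
Z = 82 is lead.

Pb-207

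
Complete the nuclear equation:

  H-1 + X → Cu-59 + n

Ni-59

Conserve mass number: 1 + A = 59 + 1, so A = 59.
Conserve atomic number: 1 + Z = 29 + 0, so Z = 28.
Z = 28 is nickel, so the species is Ni-59.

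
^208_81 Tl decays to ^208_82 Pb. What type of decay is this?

ΔA = 208 − 208 = 0; ΔZ = 82 − 81 = +1.
A is unchanged and Z rises by 1 — a neutron has become a proton (β⁻ decay).

beta-minus decay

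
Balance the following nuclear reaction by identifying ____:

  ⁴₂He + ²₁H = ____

Conserve mass number: 4 + 2 = A, so A = 6.
Conserve atomic number: 2 + 1 = Z, so Z = 3.
Z = 3 is lithium, so the species is ⁶₃Li.

Li-6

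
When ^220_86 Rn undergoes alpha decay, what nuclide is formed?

Alpha decay: mass number changes by -4, atomic number by -2.
A: 220 − 4 = 216; Z: 86 − 2 = 84.
Z = 84 is polonium, so the daughter is ^216_84 Po.

Po-216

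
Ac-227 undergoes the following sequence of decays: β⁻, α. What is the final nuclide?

Start: (A, Z) = (227, 89).
After β⁻: (227, 90).
After α: (223, 88).
Z = 88 is radium.

Ra-223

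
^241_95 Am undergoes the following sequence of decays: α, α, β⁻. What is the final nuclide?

U-233

Start: (A, Z) = (241, 95).
After α: (237, 93).
After α: (233, 91).
After β⁻: (233, 92).
Z = 92 is uranium.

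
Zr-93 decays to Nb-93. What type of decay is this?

ΔA = 93 − 93 = 0; ΔZ = 41 − 40 = +1.
A is unchanged and Z rises by 1 — a neutron has become a proton (β⁻ decay).

beta-minus decay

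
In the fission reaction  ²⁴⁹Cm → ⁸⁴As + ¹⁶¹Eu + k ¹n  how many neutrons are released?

Conserve mass number: 249 = 84 + 161 + k, so k = 249 − 245 = 4.
Check atomic number: 96 = 33 + 63 + 0 = 96. ✓

4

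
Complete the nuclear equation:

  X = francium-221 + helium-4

Conserve mass number: A = 221 + 4, so A = 225.
Conserve atomic number: Z = 87 + 2, so Z = 89.
Z = 89 is actinium, so the species is actinium-225.

Ac-225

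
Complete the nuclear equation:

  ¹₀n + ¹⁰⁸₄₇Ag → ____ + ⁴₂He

Rh-105

Conserve mass number: 1 + 108 = A + 4, so A = 105.
Conserve atomic number: 0 + 47 = Z + 2, so Z = 45.
Z = 45 is rhodium, so the species is ¹⁰⁵₄₅Rh.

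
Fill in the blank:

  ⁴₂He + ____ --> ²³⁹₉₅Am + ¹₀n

Conserve mass number: 4 + A = 239 + 1, so A = 236.
Conserve atomic number: 2 + Z = 95 + 0, so Z = 93.
Z = 93 is neptunium, so the species is ²³⁶₉₃Np.

Np-236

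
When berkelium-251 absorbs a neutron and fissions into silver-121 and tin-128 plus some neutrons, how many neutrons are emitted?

Conserve mass number: 252 = 121 + 128 + k, so k = 252 − 249 = 3.
Check atomic number: 97 = 47 + 50 + 0 = 97. ✓

3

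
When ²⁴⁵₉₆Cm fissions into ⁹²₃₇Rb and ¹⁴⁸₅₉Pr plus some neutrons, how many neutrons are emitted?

Conserve mass number: 245 = 92 + 148 + k, so k = 245 − 240 = 5.
Check atomic number: 96 = 37 + 59 + 0 = 96. ✓

5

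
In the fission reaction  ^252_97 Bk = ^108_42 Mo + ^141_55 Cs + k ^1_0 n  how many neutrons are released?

Conserve mass number: 252 = 108 + 141 + k, so k = 252 − 249 = 3.
Check atomic number: 97 = 42 + 55 + 0 = 97. ✓

3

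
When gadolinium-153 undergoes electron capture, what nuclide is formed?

Eu-153

Electron capture: mass number changes by +0, atomic number by -1.
A: 153 = 153; Z: 64 − 1 = 63.
Z = 63 is europium, so the daughter is europium-153.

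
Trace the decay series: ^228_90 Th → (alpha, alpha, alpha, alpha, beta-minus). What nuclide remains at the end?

Start: (A, Z) = (228, 90).
After α: (224, 88).
After α: (220, 86).
After α: (216, 84).
After α: (212, 82).
After β⁻: (212, 83).
Z = 83 is bismuth.

Bi-212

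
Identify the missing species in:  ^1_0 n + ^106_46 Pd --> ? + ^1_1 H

Rh-106

Conserve mass number: 1 + 106 = A + 1, so A = 106.
Conserve atomic number: 0 + 46 = Z + 1, so Z = 45.
Z = 45 is rhodium, so the species is ^106_45 Rh.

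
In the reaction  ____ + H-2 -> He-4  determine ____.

deuteron

Conserve mass number: A + 2 = 4, so A = 2.
Conserve atomic number: Z + 1 = 2, so Z = 1.
A = 2 and Z = 1 is H-2 — a deuteron.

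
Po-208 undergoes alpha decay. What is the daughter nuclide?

Pb-204

Alpha decay: mass number changes by -4, atomic number by -2.
A: 208 − 4 = 204; Z: 84 − 2 = 82.
Z = 82 is lead, so the daughter is Pb-204.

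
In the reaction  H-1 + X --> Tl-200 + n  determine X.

Conserve mass number: 1 + A = 200 + 1, so A = 200.
Conserve atomic number: 1 + Z = 81 + 0, so Z = 80.
Z = 80 is mercury, so the species is Hg-200.

Hg-200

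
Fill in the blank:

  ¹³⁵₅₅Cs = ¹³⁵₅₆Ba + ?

Conserve mass number: 135 = 135 + A, so A = 0.
Conserve atomic number: 55 = 56 + Z, so Z = -1.
A = 0 and Z = -1 is ⁰₋₁e — a beta-minus particle.

beta-minus particle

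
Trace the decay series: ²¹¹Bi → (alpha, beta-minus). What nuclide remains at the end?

Start: (A, Z) = (211, 83).
After α: (207, 81).
After β⁻: (207, 82).
Z = 82 is lead.

Pb-207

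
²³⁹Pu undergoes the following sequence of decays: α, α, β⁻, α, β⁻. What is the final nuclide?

Start: (A, Z) = (239, 94).
After α: (235, 92).
After α: (231, 90).
After β⁻: (231, 91).
After α: (227, 89).
After β⁻: (227, 90).
Z = 90 is thorium.

Th-227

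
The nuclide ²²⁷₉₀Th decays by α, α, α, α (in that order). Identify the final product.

Start: (A, Z) = (227, 90).
After α: (223, 88).
After α: (219, 86).
After α: (215, 84).
After α: (211, 82).
Z = 82 is lead.

Pb-211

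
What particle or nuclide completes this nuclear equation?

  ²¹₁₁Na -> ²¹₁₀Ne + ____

positron

Conserve mass number: 21 = 21 + A, so A = 0.
Conserve atomic number: 11 = 10 + Z, so Z = 1.
A = 0 and Z = 1 is ⁰₁e — a positron.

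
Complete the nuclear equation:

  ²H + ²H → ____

Conserve mass number: 2 + 2 = A, so A = 4.
Conserve atomic number: 1 + 1 = Z, so Z = 2.
A = 4 and Z = 2 is ⁴He — an alpha particle.

He-4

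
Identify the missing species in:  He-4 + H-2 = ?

Li-6

Conserve mass number: 4 + 2 = A, so A = 6.
Conserve atomic number: 2 + 1 = Z, so Z = 3.
Z = 3 is lithium, so the species is Li-6.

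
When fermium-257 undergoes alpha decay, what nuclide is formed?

Alpha decay: mass number changes by -4, atomic number by -2.
A: 257 − 4 = 253; Z: 100 − 2 = 98.
Z = 98 is californium, so the daughter is californium-253.

Cf-253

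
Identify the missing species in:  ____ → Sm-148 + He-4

Gd-152

Conserve mass number: A = 148 + 4, so A = 152.
Conserve atomic number: Z = 62 + 2, so Z = 64.
Z = 64 is gadolinium, so the species is Gd-152.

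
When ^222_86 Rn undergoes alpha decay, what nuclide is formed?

Po-218

Alpha decay: mass number changes by -4, atomic number by -2.
A: 222 − 4 = 218; Z: 86 − 2 = 84.
Z = 84 is polonium, so the daughter is ^218_84 Po.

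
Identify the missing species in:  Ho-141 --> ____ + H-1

Conserve mass number: 141 = A + 1, so A = 140.
Conserve atomic number: 67 = Z + 1, so Z = 66.
Z = 66 is dysprosium, so the species is Dy-140.

Dy-140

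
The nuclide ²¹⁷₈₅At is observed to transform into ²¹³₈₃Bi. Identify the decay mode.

alpha decay

ΔA = 213 − 217 = -4; ΔZ = 83 − 85 = -2.
A drops by 4 and Z drops by 2 — the signature of alpha emission.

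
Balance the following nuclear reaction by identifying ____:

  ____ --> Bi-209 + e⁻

Pb-209

Conserve mass number: A = 209 + 0, so A = 209.
Conserve atomic number: Z = 83 − 1, so Z = 82.
Z = 82 is lead, so the species is Pb-209.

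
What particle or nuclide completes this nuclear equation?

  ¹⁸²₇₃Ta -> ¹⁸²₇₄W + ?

Conserve mass number: 182 = 182 + A, so A = 0.
Conserve atomic number: 73 = 74 + Z, so Z = -1.
A = 0 and Z = -1 is ⁰₋₁e — a beta-minus particle.

beta-minus particle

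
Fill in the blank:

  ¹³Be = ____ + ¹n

Be-12

Conserve mass number: 13 = A + 1, so A = 12.
Conserve atomic number: 4 = Z + 0, so Z = 4.
Z = 4 is beryllium, so the species is ¹²Be.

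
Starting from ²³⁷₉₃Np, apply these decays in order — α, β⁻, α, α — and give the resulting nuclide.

Start: (A, Z) = (237, 93).
After α: (233, 91).
After β⁻: (233, 92).
After α: (229, 90).
After α: (225, 88).
Z = 88 is radium.

Ra-225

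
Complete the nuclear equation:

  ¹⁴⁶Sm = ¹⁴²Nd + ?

alpha particle

Conserve mass number: 146 = 142 + A, so A = 4.
Conserve atomic number: 62 = 60 + Z, so Z = 2.
A = 4 and Z = 2 is ⁴He — an alpha particle.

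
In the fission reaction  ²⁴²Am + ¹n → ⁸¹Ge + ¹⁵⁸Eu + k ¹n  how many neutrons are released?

4

Conserve mass number: 243 = 81 + 158 + k, so k = 243 − 239 = 4.
Check atomic number: 95 = 32 + 63 + 0 = 95. ✓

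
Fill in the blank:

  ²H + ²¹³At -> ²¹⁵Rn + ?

Conserve mass number: 2 + 213 = 215 + A, so A = 0.
Conserve atomic number: 1 + 85 = 86 + Z, so Z = 0.
A = 0 and Z = 0 is γ — a gamma ray.

gamma ray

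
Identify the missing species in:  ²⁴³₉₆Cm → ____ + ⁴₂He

Pu-239

Conserve mass number: 243 = A + 4, so A = 239.
Conserve atomic number: 96 = Z + 2, so Z = 94.
Z = 94 is plutonium, so the species is ²³⁹₉₄Pu.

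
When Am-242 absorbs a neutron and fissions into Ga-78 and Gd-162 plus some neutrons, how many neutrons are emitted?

Conserve mass number: 243 = 78 + 162 + k, so k = 243 − 240 = 3.
Check atomic number: 95 = 31 + 64 + 0 = 95. ✓

3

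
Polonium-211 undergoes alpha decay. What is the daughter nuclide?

Pb-207

Alpha decay: mass number changes by -4, atomic number by -2.
A: 211 − 4 = 207; Z: 84 − 2 = 82.
Z = 82 is lead, so the daughter is lead-207.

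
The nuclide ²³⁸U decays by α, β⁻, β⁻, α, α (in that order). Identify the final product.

Start: (A, Z) = (238, 92).
After α: (234, 90).
After β⁻: (234, 91).
After β⁻: (234, 92).
After α: (230, 90).
After α: (226, 88).
Z = 88 is radium.

Ra-226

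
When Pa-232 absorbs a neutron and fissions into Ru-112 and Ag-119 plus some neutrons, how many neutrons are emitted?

Conserve mass number: 233 = 112 + 119 + k, so k = 233 − 231 = 2.
Check atomic number: 91 = 44 + 47 + 0 = 91. ✓

2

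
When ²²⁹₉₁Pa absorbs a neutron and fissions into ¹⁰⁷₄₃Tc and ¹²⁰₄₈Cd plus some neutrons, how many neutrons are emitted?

3

Conserve mass number: 230 = 107 + 120 + k, so k = 230 − 227 = 3.
Check atomic number: 91 = 43 + 48 + 0 = 91. ✓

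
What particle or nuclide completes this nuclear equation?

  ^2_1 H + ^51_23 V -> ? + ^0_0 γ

Conserve mass number: 2 + 51 = A + 0, so A = 53.
Conserve atomic number: 1 + 23 = Z + 0, so Z = 24.
Z = 24 is chromium, so the species is ^53_24 Cr.

Cr-53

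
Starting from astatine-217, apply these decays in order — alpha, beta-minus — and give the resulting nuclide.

Po-213

Start: (A, Z) = (217, 85).
After α: (213, 83).
After β⁻: (213, 84).
Z = 84 is polonium.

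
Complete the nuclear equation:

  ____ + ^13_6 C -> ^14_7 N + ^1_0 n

deuteron

Conserve mass number: A + 13 = 14 + 1, so A = 2.
Conserve atomic number: Z + 6 = 7 + 0, so Z = 1.
A = 2 and Z = 1 is ^2_1 H — a deuteron.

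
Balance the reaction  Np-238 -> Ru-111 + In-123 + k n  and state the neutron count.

4

Conserve mass number: 238 = 111 + 123 + k, so k = 238 − 234 = 4.
Check atomic number: 93 = 44 + 49 + 0 = 93. ✓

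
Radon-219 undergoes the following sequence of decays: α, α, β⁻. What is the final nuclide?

Bi-211

Start: (A, Z) = (219, 86).
After α: (215, 84).
After α: (211, 82).
After β⁻: (211, 83).
Z = 83 is bismuth.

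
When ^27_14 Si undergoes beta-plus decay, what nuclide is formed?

Beta-plus decay: mass number changes by +0, atomic number by -1.
A: 27 = 27; Z: 14 − 1 = 13.
Z = 13 is aluminium, so the daughter is ^27_13 Al.

Al-27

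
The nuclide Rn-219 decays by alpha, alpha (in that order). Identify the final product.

Start: (A, Z) = (219, 86).
After α: (215, 84).
After α: (211, 82).
Z = 82 is lead.

Pb-211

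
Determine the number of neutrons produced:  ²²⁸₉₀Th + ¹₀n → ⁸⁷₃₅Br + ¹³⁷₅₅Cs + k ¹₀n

5

Conserve mass number: 229 = 87 + 137 + k, so k = 229 − 224 = 5.
Check atomic number: 90 = 35 + 55 + 0 = 90. ✓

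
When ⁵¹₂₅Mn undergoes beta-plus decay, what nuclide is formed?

Beta-plus decay: mass number changes by +0, atomic number by -1.
A: 51 = 51; Z: 25 − 1 = 24.
Z = 24 is chromium, so the daughter is ⁵¹₂₄Cr.

Cr-51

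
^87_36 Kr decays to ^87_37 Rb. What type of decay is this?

ΔA = 87 − 87 = 0; ΔZ = 37 − 36 = +1.
A is unchanged and Z rises by 1 — a neutron has become a proton (β⁻ decay).

beta-minus decay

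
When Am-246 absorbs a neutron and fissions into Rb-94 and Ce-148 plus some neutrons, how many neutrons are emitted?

5

Conserve mass number: 247 = 94 + 148 + k, so k = 247 − 242 = 5.
Check atomic number: 95 = 37 + 58 + 0 = 95. ✓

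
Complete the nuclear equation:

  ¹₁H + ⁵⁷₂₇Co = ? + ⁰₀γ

Ni-58

Conserve mass number: 1 + 57 = A + 0, so A = 58.
Conserve atomic number: 1 + 27 = Z + 0, so Z = 28.
Z = 28 is nickel, so the species is ⁵⁸₂₈Ni.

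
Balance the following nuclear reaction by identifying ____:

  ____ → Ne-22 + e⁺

Conserve mass number: A = 22 + 0, so A = 22.
Conserve atomic number: Z = 10 + 1, so Z = 11.
Z = 11 is sodium, so the species is Na-22.

Na-22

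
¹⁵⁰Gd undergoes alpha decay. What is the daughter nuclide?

Sm-146

Alpha decay: mass number changes by -4, atomic number by -2.
A: 150 − 4 = 146; Z: 64 − 2 = 62.
Z = 62 is samarium, so the daughter is ¹⁴⁶Sm.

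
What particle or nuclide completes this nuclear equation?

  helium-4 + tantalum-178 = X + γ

Conserve mass number: 4 + 178 = A + 0, so A = 182.
Conserve atomic number: 2 + 73 = Z + 0, so Z = 75.
Z = 75 is rhenium, so the species is rhenium-182.

Re-182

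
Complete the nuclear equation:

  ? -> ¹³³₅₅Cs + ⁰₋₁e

Conserve mass number: A = 133 + 0, so A = 133.
Conserve atomic number: Z = 55 − 1, so Z = 54.
Z = 54 is xenon, so the species is ¹³³₅₄Xe.

Xe-133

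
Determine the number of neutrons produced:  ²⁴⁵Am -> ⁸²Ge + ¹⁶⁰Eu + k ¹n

Conserve mass number: 245 = 82 + 160 + k, so k = 245 − 242 = 3.
Check atomic number: 95 = 32 + 63 + 0 = 95. ✓

3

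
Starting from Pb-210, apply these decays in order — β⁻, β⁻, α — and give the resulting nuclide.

Start: (A, Z) = (210, 82).
After β⁻: (210, 83).
After β⁻: (210, 84).
After α: (206, 82).
Z = 82 is lead.

Pb-206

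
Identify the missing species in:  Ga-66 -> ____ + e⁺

Conserve mass number: 66 = A + 0, so A = 66.
Conserve atomic number: 31 = Z + 1, so Z = 30.
Z = 30 is zinc, so the species is Zn-66.

Zn-66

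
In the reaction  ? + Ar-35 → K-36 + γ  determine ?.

Conserve mass number: A + 35 = 36 + 0, so A = 1.
Conserve atomic number: Z + 18 = 19 + 0, so Z = 1.
A = 1 and Z = 1 is H-1 — a proton.

proton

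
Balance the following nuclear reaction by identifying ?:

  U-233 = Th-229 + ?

Conserve mass number: 233 = 229 + A, so A = 4.
Conserve atomic number: 92 = 90 + Z, so Z = 2.
A = 4 and Z = 2 is He-4 — an alpha particle.

alpha particle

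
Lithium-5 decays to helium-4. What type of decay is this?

ΔA = 4 − 5 = -1; ΔZ = 2 − 3 = -1.
A drops by 1 and Z drops by 1 — a proton was emitted.

proton emission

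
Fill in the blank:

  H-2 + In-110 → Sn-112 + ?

Conserve mass number: 2 + 110 = 112 + A, so A = 0.
Conserve atomic number: 1 + 49 = 50 + Z, so Z = 0.
A = 0 and Z = 0 is γ — a gamma ray.

gamma ray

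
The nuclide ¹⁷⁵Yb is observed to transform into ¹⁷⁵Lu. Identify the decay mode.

beta-minus decay

ΔA = 175 − 175 = 0; ΔZ = 71 − 70 = +1.
A is unchanged and Z rises by 1 — a neutron has become a proton (β⁻ decay).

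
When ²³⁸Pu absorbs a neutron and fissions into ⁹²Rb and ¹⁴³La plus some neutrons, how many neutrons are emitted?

Conserve mass number: 239 = 92 + 143 + k, so k = 239 − 235 = 4.
Check atomic number: 94 = 37 + 57 + 0 = 94. ✓

4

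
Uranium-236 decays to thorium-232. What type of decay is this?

ΔA = 232 − 236 = -4; ΔZ = 90 − 92 = -2.
A drops by 4 and Z drops by 2 — the signature of alpha emission.

alpha decay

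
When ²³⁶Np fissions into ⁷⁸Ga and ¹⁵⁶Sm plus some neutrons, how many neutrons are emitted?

2

Conserve mass number: 236 = 78 + 156 + k, so k = 236 − 234 = 2.
Check atomic number: 93 = 31 + 62 + 0 = 93. ✓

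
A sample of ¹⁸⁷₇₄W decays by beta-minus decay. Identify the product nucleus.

Re-187

Beta-minus decay: mass number changes by +0, atomic number by +1.
A: 187 = 187; Z: 74 + 1 = 75.
Z = 75 is rhenium, so the daughter is ¹⁸⁷₇₅Re.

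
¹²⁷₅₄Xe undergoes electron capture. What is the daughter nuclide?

Electron capture: mass number changes by +0, atomic number by -1.
A: 127 = 127; Z: 54 − 1 = 53.
Z = 53 is iodine, so the daughter is ¹²⁷₅₃I.

I-127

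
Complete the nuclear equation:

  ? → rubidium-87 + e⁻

Conserve mass number: A = 87 + 0, so A = 87.
Conserve atomic number: Z = 37 − 1, so Z = 36.
Z = 36 is krypton, so the species is krypton-87.

Kr-87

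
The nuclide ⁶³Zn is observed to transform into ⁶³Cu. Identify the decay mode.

beta-plus decay or electron capture

ΔA = 63 − 63 = 0; ΔZ = 29 − 30 = -1.
A is unchanged and Z drops by 1 — a proton has become a neutron (β⁺ emission or electron capture).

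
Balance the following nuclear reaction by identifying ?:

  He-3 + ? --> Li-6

triton

Conserve mass number: 3 + A = 6, so A = 3.
Conserve atomic number: 2 + Z = 3, so Z = 1.
A = 3 and Z = 1 is H-3 — a triton.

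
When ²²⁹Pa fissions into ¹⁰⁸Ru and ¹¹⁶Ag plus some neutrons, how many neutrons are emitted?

5

Conserve mass number: 229 = 108 + 116 + k, so k = 229 − 224 = 5.
Check atomic number: 91 = 44 + 47 + 0 = 91. ✓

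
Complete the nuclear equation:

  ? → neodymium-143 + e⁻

Conserve mass number: A = 143 + 0, so A = 143.
Conserve atomic number: Z = 60 − 1, so Z = 59.
Z = 59 is praseodymium, so the species is praseodymium-143.

Pr-143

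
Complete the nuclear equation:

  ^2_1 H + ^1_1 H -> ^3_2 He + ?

gamma ray

Conserve mass number: 2 + 1 = 3 + A, so A = 0.
Conserve atomic number: 1 + 1 = 2 + Z, so Z = 0.
A = 0 and Z = 0 is ^0_0 γ — a gamma ray.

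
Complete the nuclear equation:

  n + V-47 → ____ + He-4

Conserve mass number: 1 + 47 = A + 4, so A = 44.
Conserve atomic number: 0 + 23 = Z + 2, so Z = 21.
Z = 21 is scandium, so the species is Sc-44.

Sc-44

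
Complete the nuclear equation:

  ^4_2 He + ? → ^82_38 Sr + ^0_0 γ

Conserve mass number: 4 + A = 82 + 0, so A = 78.
Conserve atomic number: 2 + Z = 38 + 0, so Z = 36.
Z = 36 is krypton, so the species is ^78_36 Kr.

Kr-78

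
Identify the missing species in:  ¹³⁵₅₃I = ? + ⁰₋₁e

Xe-135

Conserve mass number: 135 = A + 0, so A = 135.
Conserve atomic number: 53 = Z − 1, so Z = 54.
Z = 54 is xenon, so the species is ¹³⁵₅₄Xe.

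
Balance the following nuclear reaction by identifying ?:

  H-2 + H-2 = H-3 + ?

proton

Conserve mass number: 2 + 2 = 3 + A, so A = 1.
Conserve atomic number: 1 + 1 = 1 + Z, so Z = 1.
A = 1 and Z = 1 is H-1 — a proton.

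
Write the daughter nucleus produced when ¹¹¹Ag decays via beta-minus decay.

Beta-minus decay: mass number changes by +0, atomic number by +1.
A: 111 = 111; Z: 47 + 1 = 48.
Z = 48 is cadmium, so the daughter is ¹¹¹Cd.

Cd-111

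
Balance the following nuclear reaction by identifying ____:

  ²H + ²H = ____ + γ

He-4

Conserve mass number: 2 + 2 = A + 0, so A = 4.
Conserve atomic number: 1 + 1 = Z + 0, so Z = 2.
A = 4 and Z = 2 is ⁴He — an alpha particle.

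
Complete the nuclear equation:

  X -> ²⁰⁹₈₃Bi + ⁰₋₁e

Pb-209

Conserve mass number: A = 209 + 0, so A = 209.
Conserve atomic number: Z = 83 − 1, so Z = 82.
Z = 82 is lead, so the species is ²⁰⁹₈₂Pb.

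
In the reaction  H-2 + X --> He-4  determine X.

deuteron

Conserve mass number: 2 + A = 4, so A = 2.
Conserve atomic number: 1 + Z = 2, so Z = 1.
A = 2 and Z = 1 is H-2 — a deuteron.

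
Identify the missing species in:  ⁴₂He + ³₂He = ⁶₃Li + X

Conserve mass number: 4 + 3 = 6 + A, so A = 1.
Conserve atomic number: 2 + 2 = 3 + Z, so Z = 1.
A = 1 and Z = 1 is ¹₁H — a proton.

proton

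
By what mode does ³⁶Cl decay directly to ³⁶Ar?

ΔA = 36 − 36 = 0; ΔZ = 18 − 17 = +1.
A is unchanged and Z rises by 1 — a neutron has become a proton (β⁻ decay).

beta-minus decay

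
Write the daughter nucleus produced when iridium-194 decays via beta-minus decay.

Pt-194

Beta-minus decay: mass number changes by +0, atomic number by +1.
A: 194 = 194; Z: 77 + 1 = 78.
Z = 78 is platinum, so the daughter is platinum-194.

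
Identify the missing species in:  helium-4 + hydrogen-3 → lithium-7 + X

gamma ray

Conserve mass number: 4 + 3 = 7 + A, so A = 0.
Conserve atomic number: 2 + 1 = 3 + Z, so Z = 0.
A = 0 and Z = 0 is γ — a gamma ray.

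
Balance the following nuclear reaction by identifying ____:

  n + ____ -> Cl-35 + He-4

Conserve mass number: 1 + A = 35 + 4, so A = 38.
Conserve atomic number: 0 + Z = 17 + 2, so Z = 19.
Z = 19 is potassium, so the species is K-38.

K-38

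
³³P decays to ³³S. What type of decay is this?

beta-minus decay

ΔA = 33 − 33 = 0; ΔZ = 16 − 15 = +1.
A is unchanged and Z rises by 1 — a neutron has become a proton (β⁻ decay).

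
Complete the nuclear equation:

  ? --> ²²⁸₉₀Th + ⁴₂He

U-232

Conserve mass number: A = 228 + 4, so A = 232.
Conserve atomic number: Z = 90 + 2, so Z = 92.
Z = 92 is uranium, so the species is ²³²₉₂U.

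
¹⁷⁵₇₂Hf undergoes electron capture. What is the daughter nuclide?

Electron capture: mass number changes by +0, atomic number by -1.
A: 175 = 175; Z: 72 − 1 = 71.
Z = 71 is lutetium, so the daughter is ¹⁷⁵₇₁Lu.

Lu-175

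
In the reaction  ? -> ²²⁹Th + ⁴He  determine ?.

Conserve mass number: A = 229 + 4, so A = 233.
Conserve atomic number: Z = 90 + 2, so Z = 92.
Z = 92 is uranium, so the species is ²³³U.

U-233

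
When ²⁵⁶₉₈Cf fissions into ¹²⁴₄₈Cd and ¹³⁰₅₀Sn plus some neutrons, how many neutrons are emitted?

2

Conserve mass number: 256 = 124 + 130 + k, so k = 256 − 254 = 2.
Check atomic number: 98 = 48 + 50 + 0 = 98. ✓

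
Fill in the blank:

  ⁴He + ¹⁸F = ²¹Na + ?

Conserve mass number: 4 + 18 = 21 + A, so A = 1.
Conserve atomic number: 2 + 9 = 11 + Z, so Z = 0.
A = 1 and Z = 0 is ¹n — a neutron.

neutron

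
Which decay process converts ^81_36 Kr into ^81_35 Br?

beta-plus decay or electron capture

ΔA = 81 − 81 = 0; ΔZ = 35 − 36 = -1.
A is unchanged and Z drops by 1 — a proton has become a neutron (β⁺ emission or electron capture).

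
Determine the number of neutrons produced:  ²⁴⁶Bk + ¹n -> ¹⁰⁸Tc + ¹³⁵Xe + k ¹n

Conserve mass number: 247 = 108 + 135 + k, so k = 247 − 243 = 4.
Check atomic number: 97 = 43 + 54 + 0 = 97. ✓

4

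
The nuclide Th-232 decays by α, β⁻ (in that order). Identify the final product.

Ac-228

Start: (A, Z) = (232, 90).
After α: (228, 88).
After β⁻: (228, 89).
Z = 89 is actinium.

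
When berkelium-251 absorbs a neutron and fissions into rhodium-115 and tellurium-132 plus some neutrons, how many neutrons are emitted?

5

Conserve mass number: 252 = 115 + 132 + k, so k = 252 − 247 = 5.
Check atomic number: 97 = 45 + 52 + 0 = 97. ✓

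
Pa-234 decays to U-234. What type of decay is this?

ΔA = 234 − 234 = 0; ΔZ = 92 − 91 = +1.
A is unchanged and Z rises by 1 — a neutron has become a proton (β⁻ decay).

beta-minus decay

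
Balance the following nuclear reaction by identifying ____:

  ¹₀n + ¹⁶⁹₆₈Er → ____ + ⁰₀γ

Conserve mass number: 1 + 169 = A + 0, so A = 170.
Conserve atomic number: 0 + 68 = Z + 0, so Z = 68.
Z = 68 is erbium, so the species is ¹⁷⁰₆₈Er.

Er-170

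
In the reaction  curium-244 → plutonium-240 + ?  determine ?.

alpha particle

Conserve mass number: 244 = 240 + A, so A = 4.
Conserve atomic number: 96 = 94 + Z, so Z = 2.
A = 4 and Z = 2 is helium-4 — an alpha particle.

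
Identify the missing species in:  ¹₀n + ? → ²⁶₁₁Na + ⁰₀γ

Na-25

Conserve mass number: 1 + A = 26 + 0, so A = 25.
Conserve atomic number: 0 + Z = 11 + 0, so Z = 11.
Z = 11 is sodium, so the species is ²⁵₁₁Na.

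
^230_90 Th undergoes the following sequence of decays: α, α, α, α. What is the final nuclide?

Start: (A, Z) = (230, 90).
After α: (226, 88).
After α: (222, 86).
After α: (218, 84).
After α: (214, 82).
Z = 82 is lead.

Pb-214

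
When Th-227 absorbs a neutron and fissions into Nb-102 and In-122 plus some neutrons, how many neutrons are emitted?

Conserve mass number: 228 = 102 + 122 + k, so k = 228 − 224 = 4.
Check atomic number: 90 = 41 + 49 + 0 = 90. ✓

4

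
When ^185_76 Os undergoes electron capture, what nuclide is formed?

Electron capture: mass number changes by +0, atomic number by -1.
A: 185 = 185; Z: 76 − 1 = 75.
Z = 75 is rhenium, so the daughter is ^185_75 Re.

Re-185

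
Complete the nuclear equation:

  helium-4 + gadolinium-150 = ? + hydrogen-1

Tb-153

Conserve mass number: 4 + 150 = A + 1, so A = 153.
Conserve atomic number: 2 + 64 = Z + 1, so Z = 65.
Z = 65 is terbium, so the species is terbium-153.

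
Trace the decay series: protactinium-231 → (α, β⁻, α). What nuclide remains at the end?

Start: (A, Z) = (231, 91).
After α: (227, 89).
After β⁻: (227, 90).
After α: (223, 88).
Z = 88 is radium.

Ra-223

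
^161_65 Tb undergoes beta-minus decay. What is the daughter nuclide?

Dy-161

Beta-minus decay: mass number changes by +0, atomic number by +1.
A: 161 = 161; Z: 65 + 1 = 66.
Z = 66 is dysprosium, so the daughter is ^161_66 Dy.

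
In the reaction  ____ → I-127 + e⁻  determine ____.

Conserve mass number: A = 127 + 0, so A = 127.
Conserve atomic number: Z = 53 − 1, so Z = 52.
Z = 52 is tellurium, so the species is Te-127.

Te-127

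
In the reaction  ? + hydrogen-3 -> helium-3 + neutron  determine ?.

Conserve mass number: A + 3 = 3 + 1, so A = 1.
Conserve atomic number: Z + 1 = 2 + 0, so Z = 1.
A = 1 and Z = 1 is hydrogen-1 — a proton.

proton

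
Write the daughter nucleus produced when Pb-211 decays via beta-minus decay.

Beta-minus decay: mass number changes by +0, atomic number by +1.
A: 211 = 211; Z: 82 + 1 = 83.
Z = 83 is bismuth, so the daughter is Bi-211.

Bi-211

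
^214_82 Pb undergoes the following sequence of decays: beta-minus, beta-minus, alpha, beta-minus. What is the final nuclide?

Bi-210

Start: (A, Z) = (214, 82).
After β⁻: (214, 83).
After β⁻: (214, 84).
After α: (210, 82).
After β⁻: (210, 83).
Z = 83 is bismuth.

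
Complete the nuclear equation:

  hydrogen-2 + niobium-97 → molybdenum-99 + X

gamma ray

Conserve mass number: 2 + 97 = 99 + A, so A = 0.
Conserve atomic number: 1 + 41 = 42 + Z, so Z = 0.
A = 0 and Z = 0 is γ — a gamma ray.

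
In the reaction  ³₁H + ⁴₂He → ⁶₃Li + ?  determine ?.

neutron

Conserve mass number: 3 + 4 = 6 + A, so A = 1.
Conserve atomic number: 1 + 2 = 3 + Z, so Z = 0.
A = 1 and Z = 0 is ¹₀n — a neutron.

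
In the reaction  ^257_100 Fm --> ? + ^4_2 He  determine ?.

Cf-253

Conserve mass number: 257 = A + 4, so A = 253.
Conserve atomic number: 100 = Z + 2, so Z = 98.
Z = 98 is californium, so the species is ^253_98 Cf.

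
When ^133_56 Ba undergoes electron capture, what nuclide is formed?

Cs-133

Electron capture: mass number changes by +0, atomic number by -1.
A: 133 = 133; Z: 56 − 1 = 55.
Z = 55 is caesium, so the daughter is ^133_55 Cs.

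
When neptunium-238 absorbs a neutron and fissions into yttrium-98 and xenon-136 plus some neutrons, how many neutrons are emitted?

5

Conserve mass number: 239 = 98 + 136 + k, so k = 239 − 234 = 5.
Check atomic number: 93 = 39 + 54 + 0 = 93. ✓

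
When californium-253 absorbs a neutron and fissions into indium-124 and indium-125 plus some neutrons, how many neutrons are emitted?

Conserve mass number: 254 = 124 + 125 + k, so k = 254 − 249 = 5.
Check atomic number: 98 = 49 + 49 + 0 = 98. ✓

5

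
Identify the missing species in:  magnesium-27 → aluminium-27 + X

Conserve mass number: 27 = 27 + A, so A = 0.
Conserve atomic number: 12 = 13 + Z, so Z = -1.
A = 0 and Z = -1 is e⁻ — a beta-minus particle.

beta-minus particle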